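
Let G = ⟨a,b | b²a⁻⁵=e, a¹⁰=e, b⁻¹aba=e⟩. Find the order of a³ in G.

Compute successive powers until reaching e:
  (a³)¹ = a³, (a³)² = a⁶, (a³)³ = a⁹, (a³)⁴ = a², (a³)⁵ = a⁵, (a³)⁶ = a⁸, (a³)⁷ = a, (a³)⁸ = a⁴, (a³)⁹ = a⁷, (a³)¹⁰ = e.
The smallest positive k with (a³)ᵏ = e is 10.

Answer: 10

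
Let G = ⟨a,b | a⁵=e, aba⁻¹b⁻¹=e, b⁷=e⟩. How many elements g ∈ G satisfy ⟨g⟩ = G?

G is cyclic of order 35. An element generates G iff its order is 35, and a cyclic group of order 35 has exactly φ(35) = 24 such elements.

Answer: 24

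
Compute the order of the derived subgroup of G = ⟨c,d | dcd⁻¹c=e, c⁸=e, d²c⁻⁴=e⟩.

G' = [G, G] is generated by all commutators. The generator-pair commutators are: [c, d] = c².
The subgroup they normally generate is {e, c², c⁴, c⁶}, of order 4.
Check: |G/G'| = 16/4 = 4 is the order of the abelianisation.

Answer: 4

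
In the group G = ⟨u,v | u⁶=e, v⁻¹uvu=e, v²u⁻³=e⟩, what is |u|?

Compute successive powers until reaching e:
  u¹ = u, u² = u², u³ = u³, u⁴ = u⁴, u⁵ = u⁵, u⁶ = e.
The smallest positive k with uᵏ = e is 6.

Answer: 6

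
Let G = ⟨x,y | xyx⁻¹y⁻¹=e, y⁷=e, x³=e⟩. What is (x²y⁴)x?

Compute (x²y⁴) · x by multiplying left to right and reducing via the relations at each step:
  (x²y⁴) · x = y⁴

Answer: y⁴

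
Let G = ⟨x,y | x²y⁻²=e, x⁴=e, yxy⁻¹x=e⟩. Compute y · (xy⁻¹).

Compute y · (xy⁻¹) by multiplying left to right and reducing via the relations at each step:
  y · x = xy⁻¹
  (xy⁻¹) · y⁻¹ = x³

Answer: x³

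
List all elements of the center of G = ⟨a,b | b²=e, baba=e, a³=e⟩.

An element z ∈ Z(G) iff z commutes with every generator.
For example e is central: e·a = a = a·e; e·b = b = b·e.
Whereas a ∉ Z(G) since a·b = ab ≠ a²b = b·a.
Checking each of the 6 elements this way gives Z(G) = {e}, of order 1.

Answer: {e}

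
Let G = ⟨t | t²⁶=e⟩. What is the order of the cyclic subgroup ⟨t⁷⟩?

|⟨t⁷⟩| equals the order of t⁷. Compute successive powers until reaching e:
  (t⁷)¹ = t⁷, (t⁷)² = t¹⁴, (t⁷)³ = t²¹, (t⁷)⁴ = t², (t⁷)⁵ = t⁹, (t⁷)⁶ = t¹⁶, (t⁷)⁷ = t²³, (t⁷)⁸ = t⁴, (t⁷)⁹ = t¹¹, (t⁷)¹⁰ = t¹⁸, (t⁷)¹¹ = t²⁵, (t⁷)¹² = t⁶, (t⁷)¹³ = t¹³, (t⁷)¹⁴ = t²⁰, (t⁷)¹⁵ = t, (t⁷)¹⁶ = t⁸, (t⁷)¹⁷ = t¹⁵, (t⁷)¹⁸ = t²², (t⁷)¹⁹ = t³, (t⁷)²⁰ = t¹⁰, (t⁷)²¹ = t¹⁷, (t⁷)²² = t²⁴, (t⁷)²³ = t⁵, (t⁷)²⁴ = t¹², (t⁷)²⁵ = t¹⁹, (t⁷)²⁶ = e.
The smallest positive k with (t⁷)ᵏ = e is 26, so |⟨t⁷⟩| = 26.

Answer: 26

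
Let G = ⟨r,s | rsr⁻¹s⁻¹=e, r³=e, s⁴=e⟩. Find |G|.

Enumerate words in the generators, reducing via the relations: the distinct elements are
  {e, r, s, rs, r², s², s³, rs², rs³, r²s, r²s², r²s³}.
No further products give new elements, so |G| = 12.

Answer: 12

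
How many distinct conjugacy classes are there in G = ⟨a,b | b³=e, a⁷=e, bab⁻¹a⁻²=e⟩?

The conjugacy classes (representative and size) are:
  [e] (size 1), [a²] (size 3), [a⁵] (size 3), [b] (size 7), [b²] (size 7).
Class equation: 1 + 3 + 3 + 7 + 7 = 21 = |G|. So G has 5 conjugacy classes.

Answer: 5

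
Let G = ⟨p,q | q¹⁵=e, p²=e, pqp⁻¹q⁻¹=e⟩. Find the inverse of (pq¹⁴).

The order of (pq¹⁴) is 30 (smallest k with (pq¹⁴)ᵏ = e), so (pq¹⁴)⁻¹ = (pq¹⁴)²⁹ = pq.
Check: (pq¹⁴) · (pq) → (pq¹⁴) · p = q¹⁴;   (q¹⁴) · q = e, giving e as required.

Answer: pq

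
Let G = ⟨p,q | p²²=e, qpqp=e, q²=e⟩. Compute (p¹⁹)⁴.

Compute successive powers of (p¹⁹), reducing at each step:
  (p¹⁹)²: (p¹⁹) · p¹⁹ = p¹⁶
  (p¹⁹)³: (p¹⁶) · p¹⁹ = p¹³
  (p¹⁹)⁴: (p¹³) · p¹⁹ = p¹⁰

Answer: p¹⁰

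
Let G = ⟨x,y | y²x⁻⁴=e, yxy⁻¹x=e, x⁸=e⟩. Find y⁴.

Compute successive powers of y, reducing at each step:
  y²: y · y = x⁴
  y³: (x⁴) · y = y⁻¹
  y⁴: (y⁻¹) · y = e

Answer: e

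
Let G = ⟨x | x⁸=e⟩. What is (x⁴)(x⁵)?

Compute (x⁴) · (x⁵) by multiplying left to right and reducing via the relations at each step:
  (x⁴) · x⁵ = x

Answer: x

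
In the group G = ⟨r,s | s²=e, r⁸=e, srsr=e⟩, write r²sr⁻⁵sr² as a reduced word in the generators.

Multiply left to right, reducing at each step:
  (r²) · s = r²s
  (r²s) · r⁻⁵ = r⁷s
  (r⁷s) · s = r⁷
  (r⁷) · r² = r

Answer: r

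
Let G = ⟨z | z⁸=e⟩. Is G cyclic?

|G| = 8. The element z has order 8 (its powers give 8 distinct elements), so ⟨z⟩ = G and G is cyclic.

Answer: Yes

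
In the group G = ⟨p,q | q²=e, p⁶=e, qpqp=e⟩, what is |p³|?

Compute successive powers until reaching e:
  (p³)¹ = p³, (p³)² = e.
The smallest positive k with (p³)ᵏ = e is 2.

Answer: 2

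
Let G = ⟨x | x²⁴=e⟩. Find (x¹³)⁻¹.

The order of (x¹³) is 24 (smallest k with (x¹³)ᵏ = e), so (x¹³)⁻¹ = (x¹³)²³ = x¹¹.
Check: (x¹³) · (x¹¹) → (x¹³) · x¹¹ = e, giving e as required.

Answer: x¹¹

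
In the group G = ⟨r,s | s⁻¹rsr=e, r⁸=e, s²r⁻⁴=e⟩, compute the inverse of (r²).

The order of (r²) is 4 (smallest k with (r²)ᵏ = e), so (r²)⁻¹ = (r²)³ = r⁶.
Check: (r²) · (r⁶) → (r²) · r⁶ = e, giving e as required.

Answer: r⁶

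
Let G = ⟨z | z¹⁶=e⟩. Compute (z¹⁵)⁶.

Compute successive powers of (z¹⁵), reducing at each step:
  (z¹⁵)²: (z¹⁵) · z¹⁵ = z¹⁴
  (z¹⁵)³: (z¹⁴) · z¹⁵ = z¹³
  (z¹⁵)⁴: (z¹³) · z¹⁵ = z¹²
  (z¹⁵)⁵: (z¹²) · z¹⁵ = z¹¹
  (z¹⁵)⁶: (z¹¹) · z¹⁵ = z¹⁰

Answer: z¹⁰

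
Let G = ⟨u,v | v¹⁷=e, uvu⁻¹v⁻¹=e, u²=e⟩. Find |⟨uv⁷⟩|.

|⟨uv⁷⟩| equals the order of uv⁷. Compute successive powers until reaching e:
  (uv⁷)¹ = uv⁷, (uv⁷)² = v¹⁴, (uv⁷)³ = uv⁴, (uv⁷)⁴ = v¹¹, (uv⁷)⁵ = uv, (uv⁷)⁶ = v⁸, (uv⁷)⁷ = uv¹⁵, (uv⁷)⁸ = v⁵, (uv⁷)⁹ = uv¹², (uv⁷)¹⁰ = v², (uv⁷)¹¹ = uv⁹, (uv⁷)¹² = v¹⁶, (uv⁷)¹³ = uv⁶, (uv⁷)¹⁴ = v¹³, (uv⁷)¹⁵ = uv³, (uv⁷)¹⁶ = v¹⁰, (uv⁷)¹⁷ = u, (uv⁷)¹⁸ = v⁷, (uv⁷)¹⁹ = uv¹⁴, (uv⁷)²⁰ = v⁴, (uv⁷)²¹ = uv¹¹, (uv⁷)²² = v, (uv⁷)²³ = uv⁸, (uv⁷)²⁴ = v¹⁵, (uv⁷)²⁵ = uv⁵, (uv⁷)²⁶ = v¹², (uv⁷)²⁷ = uv², (uv⁷)²⁸ = v⁹, (uv⁷)²⁹ = uv¹⁶, (uv⁷)³⁰ = v⁶, (uv⁷)³¹ = uv¹³, (uv⁷)³² = v³, (uv⁷)³³ = uv¹⁰, (uv⁷)³⁴ = e.
The smallest positive k with (uv⁷)ᵏ = e is 34, so |⟨uv⁷⟩| = 34.

Answer: 34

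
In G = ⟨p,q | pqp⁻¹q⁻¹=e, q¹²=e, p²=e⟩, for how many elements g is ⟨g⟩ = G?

⟨g⟩ = G would require ord(g) = |G| = 24, but the maximum element order in G is 12 < 24. So G is not cyclic and no single element generates it: the count is 0.

Answer: 0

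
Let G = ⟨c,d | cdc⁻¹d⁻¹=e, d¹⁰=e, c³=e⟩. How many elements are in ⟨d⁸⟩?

|⟨d⁸⟩| equals the order of d⁸. Compute successive powers until reaching e:
  (d⁸)¹ = d⁸, (d⁸)² = d⁶, (d⁸)³ = d⁴, (d⁸)⁴ = d², (d⁸)⁵ = e.
The smallest positive k with (d⁸)ᵏ = e is 5, so |⟨d⁸⟩| = 5.

Answer: 5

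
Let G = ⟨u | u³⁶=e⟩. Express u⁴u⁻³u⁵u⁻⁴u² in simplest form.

Multiply left to right, reducing at each step:
  (u⁴) · u⁻³ = u
  u · u⁵ = u⁶
  (u⁶) · u⁻⁴ = u²
  (u²) · u² = u⁴

Answer: u⁴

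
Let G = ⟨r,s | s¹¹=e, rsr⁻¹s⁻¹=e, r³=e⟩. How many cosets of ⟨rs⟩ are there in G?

First find ord(rs) by computing successive powers:
  (rs)¹ = rs, (rs)² = r²s², (rs)³ = s³, (rs)⁴ = rs⁴, (rs)⁵ = r²s⁵, (rs)⁶ = s⁶, (rs)⁷ = rs⁷, (rs)⁸ = r²s⁸, (rs)⁹ = s⁹, (rs)¹⁰ = rs¹⁰, (rs)¹¹ = r², (rs)¹² = s, (rs)¹³ = rs², (rs)¹⁴ = r²s³, (rs)¹⁵ = s⁴, (rs)¹⁶ = rs⁵, (rs)¹⁷ = r²s⁶, (rs)¹⁸ = s⁷, (rs)¹⁹ = rs⁸, (rs)²⁰ = r²s⁹, (rs)²¹ = s¹⁰, (rs)²² = r, (rs)²³ = r²s, (rs)²⁴ = s², (rs)²⁵ = rs³, (rs)²⁶ = r²s⁴, (rs)²⁷ = s⁵, (rs)²⁸ = rs⁶, (rs)²⁹ = r²s⁷, (rs)³⁰ = s⁸, (rs)³¹ = rs⁹, (rs)³² = r²s¹⁰, (rs)³³ = e.
So |⟨rs⟩| = ord(rs) = 33. With |G| = 33, by Lagrange [G : ⟨rs⟩] = 33/33 = 1.

Answer: 1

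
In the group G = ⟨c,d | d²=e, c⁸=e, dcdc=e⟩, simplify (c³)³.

Compute successive powers of (c³), reducing at each step:
  (c³)²: (c³) · c³ = c⁶
  (c³)³: (c⁶) · c³ = c

Answer: c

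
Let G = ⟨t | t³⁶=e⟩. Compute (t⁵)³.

Compute successive powers of (t⁵), reducing at each step:
  (t⁵)²: (t⁵) · t⁵ = t¹⁰
  (t⁵)³: (t¹⁰) · t⁵ = t¹⁵

Answer: t¹⁵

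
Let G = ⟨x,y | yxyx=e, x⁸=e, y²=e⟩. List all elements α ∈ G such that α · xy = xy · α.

⟨xy⟩ ⊆ C_G(xy) since powers of xy commute with xy; so |C_G(xy)| ≥ |⟨xy⟩| = 2.
By orbit–stabilizer, |C_G(xy)| = |G| / |conj. class of xy| = 16 / 4 = 4.
The 4 elements commuting with xy are {e, x⁴, xy, x⁵y}.

Answer: {e, x⁴, xy, x⁵y}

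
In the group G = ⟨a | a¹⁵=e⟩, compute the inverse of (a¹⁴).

The order of (a¹⁴) is 15 (smallest k with (a¹⁴)ᵏ = e), so (a¹⁴)⁻¹ = (a¹⁴)¹⁴ = a.
Check: (a¹⁴) · a → (a¹⁴) · a = e, giving e as required.

Answer: a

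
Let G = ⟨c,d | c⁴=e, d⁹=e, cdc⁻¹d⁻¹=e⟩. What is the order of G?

Enumerate words in the generators, reducing via the relations: the distinct elements are
  {c, d, e, cd, c², c³, d², d³, d⁴, d⁵, d⁶, d⁷, d⁸, cd², cd³, cd⁴, cd⁵, cd⁶, cd⁷, cd⁸, c²d, c³d, c²d², c²d³, c²d⁴, c²d⁵, c²d⁶, c²d⁷, c²d⁸, c³d², c³d³, c³d⁴, c³d⁵, c³d⁶, c³d⁷, c³d⁸}.
No further products give new elements, so |G| = 36.

Answer: 36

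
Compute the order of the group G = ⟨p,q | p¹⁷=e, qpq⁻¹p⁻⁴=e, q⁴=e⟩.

Enumerate words in the generators, reducing via the relations: the distinct elements are
  {e, p, q, pq, p², p³, p⁴, p⁵, p⁶, p⁷, p⁸, p⁹, q², q³, pq², pq³, p²q, p³q, p¹², p¹³, p¹¹, p¹⁰, p¹⁴, p¹⁵, p¹⁶, p⁴q, p⁵q, p⁶q, p⁷q, p⁸q, p⁹q, p²q², p²q³, p³q², p³q³, p¹²q, p¹³q, p¹¹q, p¹⁰q, p¹⁴q, p¹⁵q, p¹⁶q, p⁴q², p⁴q³, p⁵q², p⁵q³, p⁶q², p⁶q³, p⁷q², p⁷q³, p⁸q², p⁸q³, p⁹q², p⁹q³, p¹²q², p¹²q³, p¹³q², p¹³q³, p¹¹q², p¹¹q³, p¹⁰q², p¹⁰q³, p¹⁴q², p¹⁴q³, p¹⁵q², p¹⁵q³, p¹⁶q², p¹⁶q³}.
No further products give new elements, so |G| = 68.

Answer: 68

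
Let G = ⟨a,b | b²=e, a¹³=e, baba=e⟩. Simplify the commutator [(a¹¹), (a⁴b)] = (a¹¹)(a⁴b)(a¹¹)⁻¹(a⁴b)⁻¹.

[(a¹¹), (a⁴b)] = (a¹¹)·(a⁴b)·(a¹¹)⁻¹·(a⁴b)⁻¹.
  (a¹¹) · (a⁴b) = a²b
  (a²b) · (a²) = b
  b · (a⁴b) = a⁹

Answer: a⁹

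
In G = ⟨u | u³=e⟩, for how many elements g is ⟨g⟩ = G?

G is cyclic of order 3. An element generates G iff its order is 3, and a cyclic group of order 3 has exactly φ(3) = 2 such elements.

Answer: 2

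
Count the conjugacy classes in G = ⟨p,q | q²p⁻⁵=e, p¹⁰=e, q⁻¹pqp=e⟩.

The conjugacy classes (representative and size) are:
  [e] (size 1), [p] (size 2), [p⁸] (size 2), [p⁷] (size 2), [p⁴] (size 2), [p⁵] (size 1), [p⁴q] (size 5), [p²q⁻¹] (size 5).
Class equation: 1 + 2 + 2 + 2 + 2 + 1 + 5 + 5 = 20 = |G|. So G has 8 conjugacy classes.

Answer: 8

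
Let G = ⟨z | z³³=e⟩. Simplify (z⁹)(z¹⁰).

Compute (z⁹) · (z¹⁰) by multiplying left to right and reducing via the relations at each step:
  (z⁹) · z¹⁰ = z¹⁹

Answer: z¹⁹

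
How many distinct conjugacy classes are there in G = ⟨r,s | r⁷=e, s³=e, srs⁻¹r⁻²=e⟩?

The conjugacy classes (representative and size) are:
  [e] (size 1), [r²] (size 3), [r⁵] (size 3), [s] (size 7), [s²] (size 7).
Class equation: 1 + 3 + 3 + 7 + 7 = 21 = |G|. So G has 5 conjugacy classes.

Answer: 5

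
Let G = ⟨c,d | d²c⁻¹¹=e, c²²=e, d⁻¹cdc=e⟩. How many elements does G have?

Enumerate words in the generators, reducing via the relations: the distinct elements are
  {c, d, e, cd, c², c³, c⁴, c⁵, c⁶, c⁷, c⁸, c⁹, c²d, c²¹, c²⁰, c³d, c¹², c¹³, c¹¹, c¹⁰, c¹⁴, c¹⁵, c¹⁶, c¹⁷, c¹⁸, c¹⁹, c⁴d, c⁵d, c⁶d, c⁷d, c⁸d, c⁹d, d⁻¹, cd⁻¹, c¹⁰d, c²d⁻¹, c³d⁻¹, c⁴d⁻¹, c⁵d⁻¹, c⁶d⁻¹, c⁷d⁻¹, c⁸d⁻¹, c⁹d⁻¹, c¹⁰d⁻¹}.
No further products give new elements, so |G| = 44.

Answer: 44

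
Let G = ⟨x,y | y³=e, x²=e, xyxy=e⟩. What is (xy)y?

Compute (xy) · y by multiplying left to right and reducing via the relations at each step:
  (xy) · y = xy²

Answer: xy²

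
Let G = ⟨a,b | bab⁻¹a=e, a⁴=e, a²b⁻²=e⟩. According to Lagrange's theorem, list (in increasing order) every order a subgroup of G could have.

|G| = 8 = 2³. By Lagrange's theorem the order of any subgroup divides 8; the divisors of 8 are 1, 2, 4, 8.

Answer: 1, 2, 4, 8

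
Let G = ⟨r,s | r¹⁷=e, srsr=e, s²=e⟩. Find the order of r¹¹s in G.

Compute successive powers until reaching e:
  (r¹¹s)¹ = r¹¹s, (r¹¹s)² = e.
The smallest positive k with (r¹¹s)ᵏ = e is 2.

Answer: 2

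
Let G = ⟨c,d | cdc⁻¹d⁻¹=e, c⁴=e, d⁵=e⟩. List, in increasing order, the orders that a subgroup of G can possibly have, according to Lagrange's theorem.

|G| = 20 = 2² · 5. By Lagrange's theorem the order of any subgroup divides 20; the divisors of 20 are 1, 2, 4, 5, 10, 20.

Answer: 1, 2, 4, 5, 10, 20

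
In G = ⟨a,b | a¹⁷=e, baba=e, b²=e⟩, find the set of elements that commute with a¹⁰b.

⟨a¹⁰b⟩ ⊆ C_G(a¹⁰b) since powers of a¹⁰b commute with a¹⁰b; so |C_G(a¹⁰b)| ≥ |⟨a¹⁰b⟩| = 2.
By orbit–stabilizer, |C_G(a¹⁰b)| = |G| / |conj. class of a¹⁰b| = 34 / 17 = 2.
The 2 elements commuting with a¹⁰b are {e, a¹⁰b}.

Answer: {e, a¹⁰b}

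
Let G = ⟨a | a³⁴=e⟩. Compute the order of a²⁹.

Compute successive powers until reaching e:
  (a²⁹)¹ = a²⁹, (a²⁹)² = a²⁴, (a²⁹)³ = a¹⁹, (a²⁹)⁴ = a¹⁴, (a²⁹)⁵ = a⁹, (a²⁹)⁶ = a⁴, (a²⁹)⁷ = a³³, (a²⁹)⁸ = a²⁸, (a²⁹)⁹ = a²³, (a²⁹)¹⁰ = a¹⁸, (a²⁹)¹¹ = a¹³, (a²⁹)¹² = a⁸, (a²⁹)¹³ = a³, (a²⁹)¹⁴ = a³², (a²⁹)¹⁵ = a²⁷, (a²⁹)¹⁶ = a²², (a²⁹)¹⁷ = a¹⁷, (a²⁹)¹⁸ = a¹², (a²⁹)¹⁹ = a⁷, (a²⁹)²⁰ = a², (a²⁹)²¹ = a³¹, (a²⁹)²² = a²⁶, (a²⁹)²³ = a²¹, (a²⁹)²⁴ = a¹⁶, (a²⁹)²⁵ = a¹¹, (a²⁹)²⁶ = a⁶, (a²⁹)²⁷ = a, (a²⁹)²⁸ = a³⁰, (a²⁹)²⁹ = a²⁵, (a²⁹)³⁰ = a²⁰, (a²⁹)³¹ = a¹⁵, (a²⁹)³² = a¹⁰, (a²⁹)³³ = a⁵, (a²⁹)³⁴ = e.
The smallest positive k with (a²⁹)ᵏ = e is 34.

Answer: 34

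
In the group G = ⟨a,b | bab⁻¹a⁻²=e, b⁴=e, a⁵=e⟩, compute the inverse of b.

The order of b is 4 (smallest k with bᵏ = e), so b⁻¹ = b³ = b³.
Check: b · (b³) → b · b³ = e, giving e as required.

Answer: b³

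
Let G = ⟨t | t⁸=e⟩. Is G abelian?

G has a single generator, so G is cyclic and hence abelian.

Answer: Yes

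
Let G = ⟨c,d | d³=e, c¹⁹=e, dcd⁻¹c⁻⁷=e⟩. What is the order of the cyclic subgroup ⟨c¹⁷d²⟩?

|⟨c¹⁷d²⟩| equals the order of c¹⁷d². Compute successive powers until reaching e:
  (c¹⁷d²)¹ = c¹⁷d², (c¹⁷d²)² = c¹⁴d, (c¹⁷d²)³ = e.
The smallest positive k with (c¹⁷d²)ᵏ = e is 3, so |⟨c¹⁷d²⟩| = 3.

Answer: 3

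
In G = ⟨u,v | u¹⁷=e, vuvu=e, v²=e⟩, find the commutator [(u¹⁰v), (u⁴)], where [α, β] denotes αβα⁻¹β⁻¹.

[(u¹⁰v), (u⁴)] = (u¹⁰v)·(u⁴)·(u¹⁰v)⁻¹·(u⁴)⁻¹.
  (u¹⁰v) · (u⁴) = u⁶v
  (u⁶v) · (u¹⁰v) = u¹³
  (u¹³) · (u¹³) = u⁹

Answer: u⁹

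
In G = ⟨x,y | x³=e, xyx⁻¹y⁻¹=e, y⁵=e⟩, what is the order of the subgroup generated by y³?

|⟨y³⟩| equals the order of y³. Compute successive powers until reaching e:
  (y³)¹ = y³, (y³)² = y, (y³)³ = y⁴, (y³)⁴ = y², (y³)⁵ = e.
The smallest positive k with (y³)ᵏ = e is 5, so |⟨y³⟩| = 5.

Answer: 5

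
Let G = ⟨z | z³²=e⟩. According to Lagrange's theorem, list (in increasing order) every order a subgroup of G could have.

|G| = 32 = 2⁵. By Lagrange's theorem the order of any subgroup divides 32; the divisors of 32 are 1, 2, 4, 8, 16, 32.

Answer: 1, 2, 4, 8, 16, 32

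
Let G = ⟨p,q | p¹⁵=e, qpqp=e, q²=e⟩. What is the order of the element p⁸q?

Compute successive powers until reaching e:
  (p⁸q)¹ = p⁸q, (p⁸q)² = e.
The smallest positive k with (p⁸q)ᵏ = e is 2.

Answer: 2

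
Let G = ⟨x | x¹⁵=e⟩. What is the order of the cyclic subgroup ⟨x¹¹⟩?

|⟨x¹¹⟩| equals the order of x¹¹. Compute successive powers until reaching e:
  (x¹¹)¹ = x¹¹, (x¹¹)² = x⁷, (x¹¹)³ = x³, (x¹¹)⁴ = x¹⁴, (x¹¹)⁵ = x¹⁰, (x¹¹)⁶ = x⁶, (x¹¹)⁷ = x², (x¹¹)⁸ = x¹³, (x¹¹)⁹ = x⁹, (x¹¹)¹⁰ = x⁵, (x¹¹)¹¹ = x, (x¹¹)¹² = x¹², (x¹¹)¹³ = x⁸, (x¹¹)¹⁴ = x⁴, (x¹¹)¹⁵ = e.
The smallest positive k with (x¹¹)ᵏ = e is 15, so |⟨x¹¹⟩| = 15.

Answer: 15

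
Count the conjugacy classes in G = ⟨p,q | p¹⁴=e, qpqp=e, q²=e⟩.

The conjugacy classes (representative and size) are:
  [e] (size 1), [p¹³] (size 2), [p²] (size 2), [p³] (size 2), [p¹⁰] (size 2), [p⁵] (size 2), [p⁸] (size 2), [p⁷] (size 1), [p⁶q] (size 7), [p⁹q] (size 7).
Class equation: 1 + 2 + 2 + 2 + 2 + 2 + 2 + 1 + 7 + 7 = 28 = |G|. So G has 10 conjugacy classes.

Answer: 10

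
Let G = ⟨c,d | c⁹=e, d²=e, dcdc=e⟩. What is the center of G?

An element z ∈ Z(G) iff z commutes with every generator.
For example e is central: e·c = c = c·e; e·d = d = d·e.
Whereas c ∉ Z(G) since c·d = cd ≠ c⁸d = d·c.
Checking each of the 18 elements this way gives Z(G) = {e}, of order 1.

Answer: {e}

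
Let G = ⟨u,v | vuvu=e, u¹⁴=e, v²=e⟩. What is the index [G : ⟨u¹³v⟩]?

First find ord(u¹³v) by computing successive powers:
  (u¹³v)¹ = u¹³v, (u¹³v)² = e.
So |⟨u¹³v⟩| = ord(u¹³v) = 2. With |G| = 28, by Lagrange [G : ⟨u¹³v⟩] = 28/2 = 14.

Answer: 14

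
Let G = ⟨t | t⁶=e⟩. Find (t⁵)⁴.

Compute successive powers of (t⁵), reducing at each step:
  (t⁵)²: (t⁵) · t⁵ = t⁴
  (t⁵)³: (t⁴) · t⁵ = t³
  (t⁵)⁴: (t³) · t⁵ = t²

Answer: t²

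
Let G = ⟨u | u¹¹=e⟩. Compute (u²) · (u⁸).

Compute (u²) · (u⁸) by multiplying left to right and reducing via the relations at each step:
  (u²) · u⁸ = u¹⁰

Answer: u¹⁰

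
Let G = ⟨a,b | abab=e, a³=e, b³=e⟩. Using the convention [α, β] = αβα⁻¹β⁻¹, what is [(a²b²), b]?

[(a²b²), b] = (a²b²)·b·(a²b²)⁻¹·b⁻¹.
  (a²b²) · b = a²
  (a²) · (a²b²) = ab²
  (ab²) · (b²) = ab

Answer: ab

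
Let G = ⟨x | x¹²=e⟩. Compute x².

Compute successive powers of x, reducing at each step:
  x²: x · x = x²

Answer: x²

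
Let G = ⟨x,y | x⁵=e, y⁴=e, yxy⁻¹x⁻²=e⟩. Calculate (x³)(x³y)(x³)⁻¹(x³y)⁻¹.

[(x³), (x³y)] = (x³)·(x³y)·(x³)⁻¹·(x³y)⁻¹.
  (x³) · (x³y) = xy
  (xy) · (x²) = y
  y · (xy³) = x²

Answer: x²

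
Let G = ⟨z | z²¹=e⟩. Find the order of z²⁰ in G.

Compute successive powers until reaching e:
  (z²⁰)¹ = z²⁰, (z²⁰)² = z¹⁹, (z²⁰)³ = z¹⁸, (z²⁰)⁴ = z¹⁷, (z²⁰)⁵ = z¹⁶, (z²⁰)⁶ = z¹⁵, (z²⁰)⁷ = z¹⁴, (z²⁰)⁸ = z¹³, (z²⁰)⁹ = z¹², (z²⁰)¹⁰ = z¹¹, (z²⁰)¹¹ = z¹⁰, (z²⁰)¹² = z⁹, (z²⁰)¹³ = z⁸, (z²⁰)¹⁴ = z⁷, (z²⁰)¹⁵ = z⁶, (z²⁰)¹⁶ = z⁵, (z²⁰)¹⁷ = z⁴, (z²⁰)¹⁸ = z³, (z²⁰)¹⁹ = z², (z²⁰)²⁰ = z, (z²⁰)²¹ = e.
The smallest positive k with (z²⁰)ᵏ = e is 21.

Answer: 21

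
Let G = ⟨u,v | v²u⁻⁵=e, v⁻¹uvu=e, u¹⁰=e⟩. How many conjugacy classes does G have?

The conjugacy classes (representative and size) are:
  [e] (size 1), [u] (size 2), [u⁸] (size 2), [u⁷] (size 2), [u⁴] (size 2), [u⁵] (size 1), [u⁴v] (size 5), [u²v⁻¹] (size 5).
Class equation: 1 + 2 + 2 + 2 + 2 + 1 + 5 + 5 = 20 = |G|. So G has 8 conjugacy classes.

Answer: 8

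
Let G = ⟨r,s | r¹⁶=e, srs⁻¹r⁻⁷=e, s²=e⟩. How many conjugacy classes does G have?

The conjugacy classes (representative and size) are:
  [e] (size 1), [r] (size 2), [r¹⁴] (size 2), [r³] (size 2), [r⁴] (size 2), [r¹⁰] (size 2), [r⁸] (size 1), [r⁹] (size 2), [r¹¹] (size 2), [r¹⁰s] (size 8), [rs] (size 8).
Class equation: 1 + 2 + 2 + 2 + 2 + 2 + 1 + 2 + 2 + 8 + 8 = 32 = |G|. So G has 11 conjugacy classes.

Answer: 11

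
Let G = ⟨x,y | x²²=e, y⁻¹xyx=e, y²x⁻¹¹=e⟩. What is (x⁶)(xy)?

Compute (x⁶) · (xy) by multiplying left to right and reducing via the relations at each step:
  (x⁶) · x = x⁷
  (x⁷) · y = x⁷y

Answer: x⁷y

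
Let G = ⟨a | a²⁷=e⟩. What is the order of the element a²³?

Compute successive powers until reaching e:
  (a²³)¹ = a²³, (a²³)² = a¹⁹, (a²³)³ = a¹⁵, (a²³)⁴ = a¹¹, (a²³)⁵ = a⁷, (a²³)⁶ = a³, (a²³)⁷ = a²⁶, (a²³)⁸ = a²², (a²³)⁹ = a¹⁸, (a²³)¹⁰ = a¹⁴, (a²³)¹¹ = a¹⁰, (a²³)¹² = a⁶, (a²³)¹³ = a², (a²³)¹⁴ = a²⁵, (a²³)¹⁵ = a²¹, (a²³)¹⁶ = a¹⁷, (a²³)¹⁷ = a¹³, (a²³)¹⁸ = a⁹, (a²³)¹⁹ = a⁵, (a²³)²⁰ = a, (a²³)²¹ = a²⁴, (a²³)²² = a²⁰, (a²³)²³ = a¹⁶, (a²³)²⁴ = a¹², (a²³)²⁵ = a⁸, (a²³)²⁶ = a⁴, (a²³)²⁷ = e.
The smallest positive k with (a²³)ᵏ = e is 27.

Answer: 27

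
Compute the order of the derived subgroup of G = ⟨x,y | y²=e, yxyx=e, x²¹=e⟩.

G' = [G, G] is generated by all commutators. The generator-pair commutators are: [x, y] = x².
The subgroup they normally generate is {e, x, x², x³, x⁴, x⁵, x⁶, x⁷, x⁸, x⁹, x¹⁰, x¹¹, x¹², x¹³, x¹⁴, x¹⁵, x¹⁶, x¹⁷, x¹⁸, x¹⁹, x²⁰}, of order 21.
Check: |G/G'| = 42/21 = 2 is the order of the abelianisation.

Answer: 21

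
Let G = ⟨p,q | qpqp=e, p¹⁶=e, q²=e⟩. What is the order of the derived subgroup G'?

G' = [G, G] is generated by all commutators. The generator-pair commutators are: [p, q] = p².
The subgroup they normally generate is {e, p², p⁴, p⁶, p⁸, p¹⁰, p¹², p¹⁴}, of order 8.
Check: |G/G'| = 32/8 = 4 is the order of the abelianisation.

Answer: 8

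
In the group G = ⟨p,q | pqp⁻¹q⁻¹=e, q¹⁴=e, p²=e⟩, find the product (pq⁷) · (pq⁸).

Compute (pq⁷) · (pq⁸) by multiplying left to right and reducing via the relations at each step:
  (pq⁷) · p = q⁷
  (q⁷) · q⁸ = q

Answer: q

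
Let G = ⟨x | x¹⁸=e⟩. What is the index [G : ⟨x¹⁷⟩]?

First find ord(x¹⁷) by computing successive powers:
  (x¹⁷)¹ = x¹⁷, (x¹⁷)² = x¹⁶, (x¹⁷)³ = x¹⁵, (x¹⁷)⁴ = x¹⁴, (x¹⁷)⁵ = x¹³, (x¹⁷)⁶ = x¹², (x¹⁷)⁷ = x¹¹, (x¹⁷)⁸ = x¹⁰, (x¹⁷)⁹ = x⁹, (x¹⁷)¹⁰ = x⁸, (x¹⁷)¹¹ = x⁷, (x¹⁷)¹² = x⁶, (x¹⁷)¹³ = x⁵, (x¹⁷)¹⁴ = x⁴, (x¹⁷)¹⁵ = x³, (x¹⁷)¹⁶ = x², (x¹⁷)¹⁷ = x, (x¹⁷)¹⁸ = e.
So |⟨x¹⁷⟩| = ord(x¹⁷) = 18. With |G| = 18, by Lagrange [G : ⟨x¹⁷⟩] = 18/18 = 1.

Answer: 1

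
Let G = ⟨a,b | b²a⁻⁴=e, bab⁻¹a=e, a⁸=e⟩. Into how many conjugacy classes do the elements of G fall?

The conjugacy classes (representative and size) are:
  [e] (size 1), [a⁷] (size 2), [a²] (size 2), [a⁵] (size 2), [a⁴] (size 1), [a²b⁻¹] (size 4), [a³b] (size 4).
Class equation: 1 + 2 + 2 + 2 + 1 + 4 + 4 = 16 = |G|. So G has 7 conjugacy classes.

Answer: 7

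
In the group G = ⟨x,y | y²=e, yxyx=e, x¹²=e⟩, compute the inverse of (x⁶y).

The order of (x⁶y) is 2 (smallest k with (x⁶y)ᵏ = e), so (x⁶y)⁻¹ = (x⁶y)¹ = x⁶y.
Check: (x⁶y) · (x⁶y) → (x⁶y) · x⁶ = y;   y · y = e, giving e as required.

Answer: x⁶y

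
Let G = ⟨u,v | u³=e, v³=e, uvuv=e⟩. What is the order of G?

Enumerate words in the generators, reducing via the relations: the distinct elements are
  {e, u, v, uv, u², v², uv², u²v, vu², v²u, uv²u, u²v²}.
No further products give new elements, so |G| = 12.

Answer: 12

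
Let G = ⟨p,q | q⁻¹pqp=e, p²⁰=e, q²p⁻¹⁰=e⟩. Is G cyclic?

Every cyclic group is abelian. But p·q = pq while q·p = p⁹q⁻¹, so p·q ≠ q·p and G is not abelian. Hence G is not cyclic.

Answer: No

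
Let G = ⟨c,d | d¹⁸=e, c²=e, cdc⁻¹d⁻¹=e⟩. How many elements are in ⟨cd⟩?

|⟨cd⟩| equals the order of cd. Compute successive powers until reaching e:
  (cd)¹ = cd, (cd)² = d², (cd)³ = cd³, (cd)⁴ = d⁴, (cd)⁵ = cd⁵, (cd)⁶ = d⁶, (cd)⁷ = cd⁷, (cd)⁸ = d⁸, (cd)⁹ = cd⁹, (cd)¹⁰ = d¹⁰, (cd)¹¹ = cd¹¹, (cd)¹² = d¹², (cd)¹³ = cd¹³, (cd)¹⁴ = d¹⁴, (cd)¹⁵ = cd¹⁵, (cd)¹⁶ = d¹⁶, (cd)¹⁷ = cd¹⁷, (cd)¹⁸ = e.
The smallest positive k with (cd)ᵏ = e is 18, so |⟨cd⟩| = 18.

Answer: 18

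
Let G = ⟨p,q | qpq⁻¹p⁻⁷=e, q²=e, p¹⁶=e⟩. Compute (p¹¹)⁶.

Compute successive powers of (p¹¹), reducing at each step:
  (p¹¹)²: (p¹¹) · p¹¹ = p⁶
  (p¹¹)³: (p⁶) · p¹¹ = p
  (p¹¹)⁴: p · p¹¹ = p¹²
  (p¹¹)⁵: (p¹²) · p¹¹ = p⁷
  (p¹¹)⁶: (p⁷) · p¹¹ = p²

Answer: p²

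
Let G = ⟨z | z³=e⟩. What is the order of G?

G is generated by a single element, so G is cyclic. The relator gives z³ = e and no smaller power is forced to be e, so the 3 powers {e, z, z²} are distinct. Hence |G| = 3.

Answer: 3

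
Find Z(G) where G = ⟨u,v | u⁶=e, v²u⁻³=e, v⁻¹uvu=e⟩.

An element z ∈ Z(G) iff z commutes with every generator.
For example u³ is central: (u³)·u = u⁴ = u·(u³); (u³)·v = v⁻¹ = v·(u³).
Whereas u ∉ Z(G) since u·v = uv ≠ u²v⁻¹ = v·u.
Checking each of the 12 elements this way gives Z(G) = {e, u³}, of order 2.

Answer: {e, u³}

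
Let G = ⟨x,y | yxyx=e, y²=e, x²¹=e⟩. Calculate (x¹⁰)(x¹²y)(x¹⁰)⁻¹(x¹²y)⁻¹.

[(x¹⁰), (x¹²y)] = (x¹⁰)·(x¹²y)·(x¹⁰)⁻¹·(x¹²y)⁻¹.
  (x¹⁰) · (x¹²y) = xy
  (xy) · (x¹¹) = x¹¹y
  (x¹¹y) · (x¹²y) = x²⁰

Answer: x²⁰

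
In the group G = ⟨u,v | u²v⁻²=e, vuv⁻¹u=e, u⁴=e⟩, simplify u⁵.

Compute successive powers of u, reducing at each step:
  u²: u · u = u²
  u³: (u²) · u = u³
  u⁴: (u³) · u = e
  u⁵: e · u = u

Answer: u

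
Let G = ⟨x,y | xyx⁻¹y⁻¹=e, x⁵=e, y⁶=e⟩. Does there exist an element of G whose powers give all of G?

|G| = 30. The element xy has order 30 (its powers give 30 distinct elements), so ⟨xy⟩ = G and G is cyclic.

Answer: Yes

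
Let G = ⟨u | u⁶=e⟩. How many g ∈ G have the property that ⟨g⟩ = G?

G is cyclic of order 6. An element generates G iff its order is 6, and a cyclic group of order 6 has exactly φ(6) = 2 such elements.

Answer: 2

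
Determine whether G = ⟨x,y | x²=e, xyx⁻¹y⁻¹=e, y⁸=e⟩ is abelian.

Each pair of generators commutes: x·y = xy = y·x. Since the generators pairwise commute, every element of G commutes with every other, so G is abelian.

Answer: Yes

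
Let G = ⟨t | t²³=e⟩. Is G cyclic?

|G| = 23. The element t has order 23 (its powers give 23 distinct elements), so ⟨t⟩ = G and G is cyclic.

Answer: Yes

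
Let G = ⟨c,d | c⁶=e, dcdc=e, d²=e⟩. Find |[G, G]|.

G' = [G, G] is generated by all commutators. The generator-pair commutators are: [c, d] = c².
The subgroup they normally generate is {e, c², c⁴}, of order 3.
Check: |G/G'| = 12/3 = 4 is the order of the abelianisation.

Answer: 3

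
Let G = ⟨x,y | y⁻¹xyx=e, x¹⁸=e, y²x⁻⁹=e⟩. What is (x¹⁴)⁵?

Compute successive powers of (x¹⁴), reducing at each step:
  (x¹⁴)²: (x¹⁴) · x¹⁴ = x¹⁰
  (x¹⁴)³: (x¹⁰) · x¹⁴ = x⁶
  (x¹⁴)⁴: (x⁶) · x¹⁴ = x²
  (x¹⁴)⁵: (x²) · x¹⁴ = x¹⁶

Answer: x¹⁶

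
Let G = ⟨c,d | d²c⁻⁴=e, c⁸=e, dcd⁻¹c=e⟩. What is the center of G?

An element z ∈ Z(G) iff z commutes with every generator.
For example c⁴ is central: (c⁴)·c = c⁵ = c·(c⁴); (c⁴)·d = d⁻¹ = d·(c⁴).
Whereas c ∉ Z(G) since c·d = cd ≠ c³d⁻¹ = d·c.
Checking each of the 16 elements this way gives Z(G) = {e, c⁴}, of order 2.

Answer: {e, c⁴}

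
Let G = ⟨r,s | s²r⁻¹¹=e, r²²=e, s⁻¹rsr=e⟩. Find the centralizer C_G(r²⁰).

⟨r²⁰⟩ ⊆ C_G(r²⁰) since powers of r²⁰ commute with r²⁰; so |C_G(r²⁰)| ≥ |⟨r²⁰⟩| = 11.
By orbit–stabilizer, |C_G(r²⁰)| = |G| / |conj. class of r²⁰| = 44 / 2 = 22.
The 22 elements commuting with r²⁰ are {e, r, r², r³, r⁴, r⁵, r⁶, r⁷, r⁸, r⁹, r¹⁰, r¹¹, r¹², r¹³, r¹⁴, r¹⁵, r¹⁶, r¹⁷, r¹⁸, r¹⁹, r²⁰, r²¹}.

Answer: {e, r, r², r³, r⁴, r⁵, r⁶, r⁷, r⁸, r⁹, r¹⁰, r¹¹, r¹², r¹³, r¹⁴, r¹⁵, r¹⁶, r¹⁷, r¹⁸, r¹⁹, r²⁰, r²¹}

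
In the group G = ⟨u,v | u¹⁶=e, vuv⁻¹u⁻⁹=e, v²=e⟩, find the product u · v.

Compute u · v by multiplying left to right and reducing via the relations at each step:
  u · v = uv

Answer: uv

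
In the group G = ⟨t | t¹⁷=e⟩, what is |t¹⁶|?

Compute successive powers until reaching e:
  (t¹⁶)¹ = t¹⁶, (t¹⁶)² = t¹⁵, (t¹⁶)³ = t¹⁴, (t¹⁶)⁴ = t¹³, (t¹⁶)⁵ = t¹², (t¹⁶)⁶ = t¹¹, (t¹⁶)⁷ = t¹⁰, (t¹⁶)⁸ = t⁹, (t¹⁶)⁹ = t⁸, (t¹⁶)¹⁰ = t⁷, (t¹⁶)¹¹ = t⁶, (t¹⁶)¹² = t⁵, (t¹⁶)¹³ = t⁴, (t¹⁶)¹⁴ = t³, (t¹⁶)¹⁵ = t², (t¹⁶)¹⁶ = t, (t¹⁶)¹⁷ = e.
The smallest positive k with (t¹⁶)ᵏ = e is 17.

Answer: 17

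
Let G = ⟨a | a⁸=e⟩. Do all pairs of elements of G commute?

G has a single generator, so G is cyclic and hence abelian.

Answer: Yes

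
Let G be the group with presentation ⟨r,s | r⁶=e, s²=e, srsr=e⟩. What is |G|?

Enumerate words in the generators, reducing via the relations: the distinct elements are
  {e, r, s, rs, r², r³, r⁴, r⁵, r²s, r³s, r⁴s, r⁵s}.
No further products give new elements, so |G| = 12.

Answer: 12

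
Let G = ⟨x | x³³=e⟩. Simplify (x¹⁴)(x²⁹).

Compute (x¹⁴) · (x²⁹) by multiplying left to right and reducing via the relations at each step:
  (x¹⁴) · x²⁹ = x¹⁰

Answer: x¹⁰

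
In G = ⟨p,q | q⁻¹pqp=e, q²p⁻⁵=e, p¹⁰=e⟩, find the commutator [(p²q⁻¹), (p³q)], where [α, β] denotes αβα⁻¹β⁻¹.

[(p²q⁻¹), (p³q)] = (p²q⁻¹)·(p³q)·(p²q⁻¹)⁻¹·(p³q)⁻¹.
  (p²q⁻¹) · (p³q) = p⁹
  (p⁹) · (p²q) = pq
  (pq) · (p³q⁻¹) = p⁸

Answer: p⁸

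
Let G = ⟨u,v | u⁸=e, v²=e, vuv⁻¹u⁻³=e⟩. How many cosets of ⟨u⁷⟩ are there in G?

First find ord(u⁷) by computing successive powers:
  (u⁷)¹ = u⁷, (u⁷)² = u⁶, (u⁷)³ = u⁵, (u⁷)⁴ = u⁴, (u⁷)⁵ = u³, (u⁷)⁶ = u², (u⁷)⁷ = u, (u⁷)⁸ = e.
So |⟨u⁷⟩| = ord(u⁷) = 8. With |G| = 16, by Lagrange [G : ⟨u⁷⟩] = 16/8 = 2.

Answer: 2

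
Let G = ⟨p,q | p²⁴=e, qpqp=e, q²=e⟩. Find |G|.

Enumerate words in the generators, reducing via the relations: the distinct elements are
  {e, p, q, pq, p², p³, p⁴, p⁵, p⁶, p⁷, p⁸, p⁹, p²q, p²², p²³, p²¹, p²⁰, p³q, p¹², p¹³, p¹¹, p¹⁰, p¹⁴, p¹⁵, p¹⁶, p¹⁷, p¹⁸, p¹⁹, p⁴q, p⁵q, p⁶q, p⁷q, p⁸q, p⁹q, p²²q, p²³q, p²¹q, p²⁰q, p¹²q, p¹³q, p¹¹q, p¹⁰q, p¹⁴q, p¹⁵q, p¹⁶q, p¹⁷q, p¹⁸q, p¹⁹q}.
No further products give new elements, so |G| = 48.

Answer: 48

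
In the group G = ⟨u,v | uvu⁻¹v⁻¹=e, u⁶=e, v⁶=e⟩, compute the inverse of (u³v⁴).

The order of (u³v⁴) is 6 (smallest k with (u³v⁴)ᵏ = e), so (u³v⁴)⁻¹ = (u³v⁴)⁵ = u³v².
Check: (u³v⁴) · (u³v²) → (u³v⁴) · u³ = v⁴;   (v⁴) · v² = e, giving e as required.

Answer: u³v²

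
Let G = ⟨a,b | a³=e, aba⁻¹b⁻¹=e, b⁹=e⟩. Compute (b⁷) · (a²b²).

Compute (b⁷) · (a²b²) by multiplying left to right and reducing via the relations at each step:
  (b⁷) · a² = a²b⁷
  (a²b⁷) · b² = a²

Answer: a²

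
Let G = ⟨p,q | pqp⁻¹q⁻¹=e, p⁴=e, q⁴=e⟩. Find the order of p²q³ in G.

Compute successive powers until reaching e:
  (p²q³)¹ = p²q³, (p²q³)² = q², (p²q³)³ = p²q, (p²q³)⁴ = e.
The smallest positive k with (p²q³)ᵏ = e is 4.

Answer: 4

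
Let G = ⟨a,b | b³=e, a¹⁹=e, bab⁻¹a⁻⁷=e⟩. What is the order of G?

Enumerate words in the generators, reducing via the relations: the distinct elements are
  {a, b, e, ab, a², a³, a⁴, a⁵, a⁶, a⁷, a⁸, a⁹, b², ab², a²b, a³b, a¹², a¹³, a¹¹, a¹⁰, a¹⁴, a¹⁵, a¹⁶, a¹⁷, a¹⁸, a⁴b, a⁵b, a⁶b, a⁷b, a⁸b, a⁹b, a²b², a³b², a¹²b, a¹³b, a¹¹b, a¹⁰b, a¹⁴b, a¹⁵b, a¹⁶b, a¹⁷b, a¹⁸b, a⁴b², a⁵b², a⁶b², a⁷b², a⁸b², a⁹b², a¹²b², a¹³b², a¹¹b², a¹⁰b², a¹⁴b², a¹⁵b², a¹⁶b², a¹⁷b², a¹⁸b²}.
No further products give new elements, so |G| = 57.

Answer: 57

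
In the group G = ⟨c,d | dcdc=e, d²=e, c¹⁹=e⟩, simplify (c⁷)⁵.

Compute successive powers of (c⁷), reducing at each step:
  (c⁷)²: (c⁷) · c⁷ = c¹⁴
  (c⁷)³: (c¹⁴) · c⁷ = c²
  (c⁷)⁴: (c²) · c⁷ = c⁹
  (c⁷)⁵: (c⁹) · c⁷ = c¹⁶

Answer: c¹⁶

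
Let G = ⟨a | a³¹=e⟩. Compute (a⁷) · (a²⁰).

Compute (a⁷) · (a²⁰) by multiplying left to right and reducing via the relations at each step:
  (a⁷) · a²⁰ = a²⁷

Answer: a²⁷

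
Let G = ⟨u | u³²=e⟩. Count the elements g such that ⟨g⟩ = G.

G is cyclic of order 32. An element generates G iff its order is 32, and a cyclic group of order 32 has exactly φ(32) = 16 such elements.

Answer: 16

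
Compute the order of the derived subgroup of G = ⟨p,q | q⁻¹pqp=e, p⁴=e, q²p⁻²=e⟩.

G' = [G, G] is generated by all commutators. The generator-pair commutators are: [p, q] = p².
The subgroup they normally generate is {e, p²}, of order 2.
Check: |G/G'| = 8/2 = 4 is the order of the abelianisation.

Answer: 2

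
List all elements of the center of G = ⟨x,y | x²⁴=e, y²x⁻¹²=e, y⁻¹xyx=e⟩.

An element z ∈ Z(G) iff z commutes with every generator.
For example x¹² is central: (x¹²)·x = x¹³ = x·(x¹²); (x¹²)·y = y⁻¹ = y·(x¹²).
Whereas x ∉ Z(G) since x·y = xy ≠ x¹¹y⁻¹ = y·x.
Checking each of the 48 elements this way gives Z(G) = {e, x¹²}, of order 2.

Answer: {e, x¹²}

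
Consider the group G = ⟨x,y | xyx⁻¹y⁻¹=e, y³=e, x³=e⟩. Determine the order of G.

Enumerate words in the generators, reducing via the relations: the distinct elements are
  {e, x, y, xy, x², y², xy², x²y, x²y²}.
No further products give new elements, so |G| = 9.

Answer: 9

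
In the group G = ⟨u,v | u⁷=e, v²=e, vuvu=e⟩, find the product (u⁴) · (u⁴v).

Compute (u⁴) · (u⁴v) by multiplying left to right and reducing via the relations at each step:
  (u⁴) · u⁴ = u
  u · v = uv

Answer: uv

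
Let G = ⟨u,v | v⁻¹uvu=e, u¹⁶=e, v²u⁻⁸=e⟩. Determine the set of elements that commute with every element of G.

An element z ∈ Z(G) iff z commutes with every generator.
For example u⁸ is central: (u⁸)·u = u⁹ = u·(u⁸); (u⁸)·v = v⁻¹ = v·(u⁸).
Whereas u ∉ Z(G) since u·v = uv ≠ u⁷v⁻¹ = v·u.
Checking each of the 32 elements this way gives Z(G) = {e, u⁸}, of order 2.

Answer: {e, u⁸}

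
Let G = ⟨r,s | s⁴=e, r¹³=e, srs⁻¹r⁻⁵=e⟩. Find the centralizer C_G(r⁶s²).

⟨r⁶s²⟩ ⊆ C_G(r⁶s²) since powers of r⁶s² commute with r⁶s²; so |C_G(r⁶s²)| ≥ |⟨r⁶s²⟩| = 2.
By orbit–stabilizer, |C_G(r⁶s²)| = |G| / |conj. class of r⁶s²| = 52 / 13 = 4.
The 4 elements commuting with r⁶s² are {e, rs, r⁵s³, r⁶s²}.

Answer: {e, rs, r⁵s³, r⁶s²}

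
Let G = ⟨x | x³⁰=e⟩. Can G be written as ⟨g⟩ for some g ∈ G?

|G| = 30. The element x has order 30 (its powers give 30 distinct elements), so ⟨x⟩ = G and G is cyclic.

Answer: Yes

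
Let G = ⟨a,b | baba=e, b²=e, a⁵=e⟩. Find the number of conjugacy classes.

The conjugacy classes (representative and size) are:
  [e] (size 1), [a] (size 2), [a²] (size 2), [b] (size 5).
Class equation: 1 + 2 + 2 + 5 = 10 = |G|. So G has 4 conjugacy classes.

Answer: 4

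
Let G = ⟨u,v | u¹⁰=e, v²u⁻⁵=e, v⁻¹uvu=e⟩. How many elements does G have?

Enumerate words in the generators, reducing via the relations: the distinct elements are
  {e, u, v, uv, u², u³, u⁴, u⁵, u⁶, u⁷, u⁸, u⁹, u²v, u³v, u⁴v, v⁻¹, uv⁻¹, u²v⁻¹, u³v⁻¹, u⁴v⁻¹}.
No further products give new elements, so |G| = 20.

Answer: 20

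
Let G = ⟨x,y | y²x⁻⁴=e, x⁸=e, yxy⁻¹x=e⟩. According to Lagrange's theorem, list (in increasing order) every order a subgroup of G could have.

|G| = 16 = 2⁴. By Lagrange's theorem the order of any subgroup divides 16; the divisors of 16 are 1, 2, 4, 8, 16.

Answer: 1, 2, 4, 8, 16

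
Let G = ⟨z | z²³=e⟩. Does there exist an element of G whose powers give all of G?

|G| = 23. The element z has order 23 (its powers give 23 distinct elements), so ⟨z⟩ = G and G is cyclic.

Answer: Yes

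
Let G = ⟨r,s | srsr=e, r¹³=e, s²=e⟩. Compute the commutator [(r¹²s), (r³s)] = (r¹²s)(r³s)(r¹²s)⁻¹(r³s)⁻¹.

[(r¹²s), (r³s)] = (r¹²s)·(r³s)·(r¹²s)⁻¹·(r³s)⁻¹.
  (r¹²s) · (r³s) = r⁹
  (r⁹) · (r¹²s) = r⁸s
  (r⁸s) · (r³s) = r⁵

Answer: r⁵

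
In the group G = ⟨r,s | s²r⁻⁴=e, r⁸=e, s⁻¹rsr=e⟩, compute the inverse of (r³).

The order of (r³) is 8 (smallest k with (r³)ᵏ = e), so (r³)⁻¹ = (r³)⁷ = r⁵.
Check: (r³) · (r⁵) → (r³) · r⁵ = e, giving e as required.

Answer: r⁵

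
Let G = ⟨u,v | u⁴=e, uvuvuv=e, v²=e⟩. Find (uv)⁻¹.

The order of (uv) is 3 (smallest k with (uv)ᵏ = e), so (uv)⁻¹ = (uv)² = vu³.
Check: (uv) · (vu³) → (uv) · v = u;   u · u³ = e, giving e as required.

Answer: vu³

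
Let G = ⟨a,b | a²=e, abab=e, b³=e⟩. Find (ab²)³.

Compute successive powers of (ab²), reducing at each step:
  (ab²)²: (ab²) · a = b;   b · b² = e
  (ab²)³: e · a = a;   a · b² = ab²

Answer: ab²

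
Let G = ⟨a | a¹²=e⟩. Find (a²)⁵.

Compute successive powers of (a²), reducing at each step:
  (a²)²: (a²) · a² = a⁴
  (a²)³: (a⁴) · a² = a⁶
  (a²)⁴: (a⁶) · a² = a⁸
  (a²)⁵: (a⁸) · a² = a¹⁰

Answer: a¹⁰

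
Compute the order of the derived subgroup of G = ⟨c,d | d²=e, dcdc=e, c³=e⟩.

G' = [G, G] is generated by all commutators. The generator-pair commutators are: [c, d] = c².
The subgroup they normally generate is {e, c, c²}, of order 3.
Check: |G/G'| = 6/3 = 2 is the order of the abelianisation.

Answer: 3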